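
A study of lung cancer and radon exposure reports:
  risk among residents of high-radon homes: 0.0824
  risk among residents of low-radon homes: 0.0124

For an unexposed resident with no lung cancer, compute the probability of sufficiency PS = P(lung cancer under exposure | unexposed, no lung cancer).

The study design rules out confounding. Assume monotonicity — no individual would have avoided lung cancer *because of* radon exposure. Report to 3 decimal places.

PS ≈ 0.071

Let p₁ = 0.0824, p₀ = 0.0124.
Under exogeneity and monotonicity, PS = (p₁ − p₀) / (1 − p₀).
PS = (0.0824 − 0.0124) / (1 − 0.0124) = 0.07 / 0.9876 ≈ 0.0709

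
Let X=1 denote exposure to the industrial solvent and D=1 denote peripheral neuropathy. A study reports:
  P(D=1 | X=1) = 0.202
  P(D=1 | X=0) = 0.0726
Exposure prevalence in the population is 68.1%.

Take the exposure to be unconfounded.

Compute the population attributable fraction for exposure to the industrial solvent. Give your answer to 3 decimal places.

PAF ≈ 0.548

Let p₁ = 0.202, p₀ = 0.0726.
Overall risk P(Y=1) = π·p₁ + (1−π)·p₀ = 0.681×0.202 + 0.319×0.0726 = 0.16072.
Under exogeneity, PAF = [P(Y=1) − p₀] / P(Y=1).
PAF = (0.16072 − 0.0726) / 0.16072 ≈ 0.5483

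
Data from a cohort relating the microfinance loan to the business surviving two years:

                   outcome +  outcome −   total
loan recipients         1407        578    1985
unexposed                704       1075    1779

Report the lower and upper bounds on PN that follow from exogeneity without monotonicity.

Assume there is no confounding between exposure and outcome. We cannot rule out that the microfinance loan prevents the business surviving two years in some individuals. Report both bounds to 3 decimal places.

0.442 ≤ PN ≤ 0.853

p₁ = P(outcome | exposed) = 1407/1985 = 0.70882
p₀ = P(outcome | unexposed) = 704/1779 = 0.39573
Under exogeneity alone the bounds on PN are max{0,(p₁−p₀)/p₁} ≤ PN ≤ min{1,(1−p₀)/p₁}.
  lower = (p₁ − p₀)/p₁ = 0.31309 / 0.70882 ≈ 0.4417
  upper = min{1, (1 − p₀)/p₁} = 0.60427 / 0.70882 ≈ 0.8525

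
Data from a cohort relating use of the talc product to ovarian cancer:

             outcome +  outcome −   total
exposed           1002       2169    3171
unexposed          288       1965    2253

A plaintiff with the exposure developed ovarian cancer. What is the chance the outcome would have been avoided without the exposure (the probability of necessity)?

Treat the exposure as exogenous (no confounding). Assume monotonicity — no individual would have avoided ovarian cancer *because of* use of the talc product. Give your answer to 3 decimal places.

p₁ = P(outcome | exposed) = 1002/3171 = 0.31599
p₀ = P(outcome | unexposed) = 288/2253 = 0.12783
Under exogeneity and monotonicity, PN = (p₁ − p₀) / p₁.
PN = (0.31599 − 0.12783) / 0.31599 = 0.18816 / 0.31599 ≈ 0.5955

PN ≈ 0.595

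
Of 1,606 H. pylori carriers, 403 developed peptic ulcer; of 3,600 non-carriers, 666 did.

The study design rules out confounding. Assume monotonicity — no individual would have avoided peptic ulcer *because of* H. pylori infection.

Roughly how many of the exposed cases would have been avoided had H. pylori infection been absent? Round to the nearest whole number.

p₁ = P(outcome | exposed) = 403/1606 = 0.25093
p₀ = P(outcome | unexposed) = 666/3600 = 0.185
PN = (p₁ − p₀)/p₁ = (0.25093 − 0.185) / 0.25093 ≈ 0.26275.
Attributable cases ≈ PN × (exposed cases) = 0.26275 × 403 ≈ 105.89.

about 106 cases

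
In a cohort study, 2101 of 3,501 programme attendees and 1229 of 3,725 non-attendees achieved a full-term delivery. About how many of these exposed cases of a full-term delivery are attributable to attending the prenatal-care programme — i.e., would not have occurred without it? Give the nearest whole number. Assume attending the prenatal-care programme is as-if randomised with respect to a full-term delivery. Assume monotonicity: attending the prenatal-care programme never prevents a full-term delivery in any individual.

p₁ = P(outcome | exposed) = 2101/3501 = 0.60011
p₀ = P(outcome | unexposed) = 1229/3725 = 0.32993
PN = (p₁ − p₀)/p₁ = (0.60011 − 0.32993) / 0.60011 ≈ 0.45022.
Attributable cases ≈ PN × (exposed cases) = 0.45022 × 2101 ≈ 945.90.

about 946 cases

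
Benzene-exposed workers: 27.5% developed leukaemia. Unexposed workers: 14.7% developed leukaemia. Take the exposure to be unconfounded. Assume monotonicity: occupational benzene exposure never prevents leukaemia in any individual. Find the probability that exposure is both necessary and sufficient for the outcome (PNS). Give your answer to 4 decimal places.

p₁ = 0.275, p₀ = 0.147.
Under exogeneity and monotonicity, PNS = p₁ − p₀.
PNS = 0.275 − 0.147 = 0.128

PNS ≈ 0.1280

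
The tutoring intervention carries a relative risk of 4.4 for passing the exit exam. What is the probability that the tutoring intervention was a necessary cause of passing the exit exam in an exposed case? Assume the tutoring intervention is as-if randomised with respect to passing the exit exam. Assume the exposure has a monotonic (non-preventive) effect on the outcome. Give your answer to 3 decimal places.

Under exogeneity and monotonicity, PN = (RR − 1) / RR = 1 − 1/RR.
PN = (4.4 − 1) / 4.4 = 3.4 / 4.4 ≈ 0.7727

PN ≈ 0.773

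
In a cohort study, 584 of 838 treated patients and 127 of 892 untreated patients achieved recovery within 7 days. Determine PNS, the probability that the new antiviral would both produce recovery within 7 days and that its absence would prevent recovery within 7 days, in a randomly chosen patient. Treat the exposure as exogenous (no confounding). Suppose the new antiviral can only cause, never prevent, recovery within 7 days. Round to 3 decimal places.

p₁ = P(outcome | exposed) = 584/838 = 0.6969
p₀ = P(outcome | unexposed) = 127/892 = 0.14238
Under exogeneity and monotonicity, PNS = p₁ − p₀.
PNS = 0.6969 − 0.14238 = 0.55452

PNS ≈ 0.555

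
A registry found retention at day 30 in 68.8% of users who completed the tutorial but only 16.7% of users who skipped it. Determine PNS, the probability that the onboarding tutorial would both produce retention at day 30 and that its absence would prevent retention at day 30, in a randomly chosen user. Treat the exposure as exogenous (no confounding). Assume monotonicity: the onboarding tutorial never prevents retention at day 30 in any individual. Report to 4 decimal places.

p₁ = 0.688, p₀ = 0.167.
Under exogeneity and monotonicity, PNS = p₁ − p₀.
PNS = 0.688 − 0.167 = 0.521

PNS ≈ 0.5210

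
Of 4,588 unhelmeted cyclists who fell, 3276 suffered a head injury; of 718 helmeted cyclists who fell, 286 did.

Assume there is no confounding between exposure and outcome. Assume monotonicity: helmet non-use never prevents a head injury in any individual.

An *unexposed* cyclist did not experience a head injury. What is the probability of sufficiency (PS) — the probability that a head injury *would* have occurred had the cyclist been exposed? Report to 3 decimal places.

p₁ = P(outcome | exposed) = 3276/4588 = 0.71404
p₀ = P(outcome | unexposed) = 286/718 = 0.39833
Under exogeneity and monotonicity, PS = (p₁ − p₀) / (1 − p₀).
PS = (0.71404 − 0.39833) / (1 − 0.39833) = 0.31571 / 0.60167 ≈ 0.5247

PS ≈ 0.525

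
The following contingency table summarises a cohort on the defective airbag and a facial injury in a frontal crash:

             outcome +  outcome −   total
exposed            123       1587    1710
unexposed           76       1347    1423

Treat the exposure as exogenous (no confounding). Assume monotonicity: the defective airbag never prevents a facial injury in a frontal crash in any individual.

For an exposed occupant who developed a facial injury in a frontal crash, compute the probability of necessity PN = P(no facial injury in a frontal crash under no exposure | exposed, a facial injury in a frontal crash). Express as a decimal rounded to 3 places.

p₁ = P(outcome | exposed) = 123/1710 = 0.07193
p₀ = P(outcome | unexposed) = 76/1423 = 0.053408
Under exogeneity and monotonicity, PN = (p₁ − p₀)/p₁.
PN = (0.07193 − 0.053408) / 0.07193 ≈ 0.2575

PN ≈ 0.257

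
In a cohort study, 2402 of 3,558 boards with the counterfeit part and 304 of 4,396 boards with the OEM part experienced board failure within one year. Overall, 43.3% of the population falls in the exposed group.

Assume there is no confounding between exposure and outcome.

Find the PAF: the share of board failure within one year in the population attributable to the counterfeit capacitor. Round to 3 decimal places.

p₁ = P(outcome | exposed) = 2402/3558 = 0.6751
p₀ = P(outcome | unexposed) = 304/4396 = 0.069154
Overall risk P(Y=1) = π·p₁ + (1−π)·p₀ = 0.433×0.6751 + 0.567×0.069154 = 0.33153.
Under exogeneity, PAF = [P(Y=1) − p₀] / P(Y=1).
PAF = (0.33153 − 0.069154) / 0.33153 ≈ 0.7914

PAF ≈ 0.791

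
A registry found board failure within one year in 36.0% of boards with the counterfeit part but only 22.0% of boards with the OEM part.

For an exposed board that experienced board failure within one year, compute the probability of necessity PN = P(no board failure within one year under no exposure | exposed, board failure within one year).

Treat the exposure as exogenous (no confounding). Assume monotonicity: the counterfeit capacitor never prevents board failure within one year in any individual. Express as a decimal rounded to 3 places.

PN ≈ 0.389

p₁ = 0.36, p₀ = 0.22.
Under exogeneity and monotonicity, PN = (p₁ − p₀) / p₁.
PN = (0.36 − 0.22) / 0.36 = 0.14 / 0.36 ≈ 0.3889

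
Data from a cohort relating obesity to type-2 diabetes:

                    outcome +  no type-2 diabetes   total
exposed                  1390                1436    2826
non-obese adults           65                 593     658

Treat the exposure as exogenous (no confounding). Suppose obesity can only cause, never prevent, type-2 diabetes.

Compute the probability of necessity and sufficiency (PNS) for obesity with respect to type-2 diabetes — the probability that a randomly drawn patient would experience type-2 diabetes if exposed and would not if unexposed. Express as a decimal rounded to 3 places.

p₁ = P(outcome | exposed) = 1390/2826 = 0.49186
p₀ = P(outcome | unexposed) = 65/658 = 0.098784
Under exogeneity and monotonicity, PNS = p₁ − p₀.
PNS = 0.49186 − 0.098784 = 0.39308

PNS ≈ 0.393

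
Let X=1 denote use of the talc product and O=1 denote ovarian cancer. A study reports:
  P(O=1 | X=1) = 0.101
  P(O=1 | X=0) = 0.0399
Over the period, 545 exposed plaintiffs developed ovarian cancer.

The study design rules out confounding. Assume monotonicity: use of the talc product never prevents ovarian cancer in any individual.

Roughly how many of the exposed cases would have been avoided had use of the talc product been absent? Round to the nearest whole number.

Let p₁ = 0.101, p₀ = 0.0399.
PN = (p₁ − p₀)/p₁ = (0.101 − 0.0399) / 0.101 ≈ 0.60495.
Attributable cases ≈ PN × (exposed cases) = 0.60495 × 545 ≈ 329.70.

about 330 cases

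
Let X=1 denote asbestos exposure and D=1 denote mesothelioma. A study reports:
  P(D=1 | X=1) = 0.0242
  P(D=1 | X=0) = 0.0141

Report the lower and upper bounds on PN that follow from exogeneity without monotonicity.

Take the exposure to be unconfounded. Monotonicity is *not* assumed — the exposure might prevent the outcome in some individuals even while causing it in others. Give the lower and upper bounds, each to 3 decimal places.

Let p₁ = 0.0242, p₀ = 0.0141.
Under exogeneity alone the bounds on PN are max{0,(p₁−p₀)/p₁} ≤ PN ≤ min{1,(1−p₀)/p₁}.
  lower = (p₁ − p₀)/p₁ = 0.0101 / 0.0242 ≈ 0.4174
  upper = min{1, (1 − p₀)/p₁} = 0.9859 / 0.0242 ≈ 40.7397 → capped at 1

0.417 ≤ PN ≤ 1.000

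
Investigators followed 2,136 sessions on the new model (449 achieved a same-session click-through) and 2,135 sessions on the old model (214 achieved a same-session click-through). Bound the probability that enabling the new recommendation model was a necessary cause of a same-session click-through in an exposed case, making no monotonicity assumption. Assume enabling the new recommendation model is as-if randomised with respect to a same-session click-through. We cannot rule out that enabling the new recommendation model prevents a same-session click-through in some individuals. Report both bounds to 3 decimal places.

0.523 ≤ PN ≤ 1.000

p₁ = P(outcome | exposed) = 449/2136 = 0.21021
p₀ = P(outcome | unexposed) = 214/2135 = 0.10023
Under exogeneity alone the bounds on PN are max{0,(p₁−p₀)/p₁} ≤ PN ≤ min{1,(1−p₀)/p₁}.
  lower = (p₁ − p₀)/p₁ = 0.10997 / 0.21021 ≈ 0.5232
  upper = min{1, (1 − p₀)/p₁} = 0.89977 / 0.21021 ≈ 4.2804 → capped at 1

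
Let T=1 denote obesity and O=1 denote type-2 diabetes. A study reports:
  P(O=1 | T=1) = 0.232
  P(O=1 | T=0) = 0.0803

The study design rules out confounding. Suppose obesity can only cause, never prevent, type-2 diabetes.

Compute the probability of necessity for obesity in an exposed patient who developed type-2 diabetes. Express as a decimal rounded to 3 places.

PN ≈ 0.654

Let p₁ = 0.232, p₀ = 0.0803.
Under exogeneity and monotonicity, PN = (p₁ − p₀) / p₁.
PN = (0.232 − 0.0803) / 0.232 = 0.1517 / 0.232 ≈ 0.6539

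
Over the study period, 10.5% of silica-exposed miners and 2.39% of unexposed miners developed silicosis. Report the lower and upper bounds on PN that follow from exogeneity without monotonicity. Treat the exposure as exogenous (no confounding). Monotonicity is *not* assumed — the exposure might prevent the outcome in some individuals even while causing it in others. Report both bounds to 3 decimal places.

p₁ = 0.105, p₀ = 0.0239.
Under exogeneity alone the bounds on PN are max{0,(p₁−p₀)/p₁} ≤ PN ≤ min{1,(1−p₀)/p₁}.
  lower = (p₁ − p₀)/p₁ = 0.0811 / 0.105 ≈ 0.7724
  upper = min{1, (1 − p₀)/p₁} = 0.9761 / 0.105 ≈ 9.2962 → capped at 1

0.772 ≤ PN ≤ 1.000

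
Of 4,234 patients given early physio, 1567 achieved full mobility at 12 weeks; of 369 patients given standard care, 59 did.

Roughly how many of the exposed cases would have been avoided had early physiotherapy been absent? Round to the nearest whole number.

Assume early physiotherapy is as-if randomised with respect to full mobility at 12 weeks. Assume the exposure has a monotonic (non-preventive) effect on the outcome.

p₁ = P(outcome | exposed) = 1567/4234 = 0.3701
p₀ = P(outcome | unexposed) = 59/369 = 0.15989
PN = (p₁ − p₀)/p₁ = (0.3701 − 0.15989) / 0.3701 ≈ 0.56798.
Attributable cases ≈ PN × (exposed cases) = 0.56798 × 1567 ≈ 890.02.

about 890 cases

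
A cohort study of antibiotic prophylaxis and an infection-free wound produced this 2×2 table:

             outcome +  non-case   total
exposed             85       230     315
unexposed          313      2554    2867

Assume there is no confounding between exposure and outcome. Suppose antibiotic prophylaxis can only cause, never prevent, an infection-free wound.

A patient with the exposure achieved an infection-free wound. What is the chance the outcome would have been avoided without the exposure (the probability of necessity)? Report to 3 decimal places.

p₁ = P(outcome | exposed) = 85/315 = 0.26984
p₀ = P(outcome | unexposed) = 313/2867 = 0.10917
Under exogeneity and monotonicity, PN = (p₁ − p₀)/p₁.
PN = (0.26984 − 0.10917) / 0.26984 ≈ 0.5954

PN ≈ 0.595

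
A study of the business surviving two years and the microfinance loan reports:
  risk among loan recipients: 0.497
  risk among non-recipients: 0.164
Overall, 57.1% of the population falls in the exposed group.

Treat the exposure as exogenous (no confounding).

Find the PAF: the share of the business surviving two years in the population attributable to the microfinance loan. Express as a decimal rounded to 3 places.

Let p₁ = 0.497, p₀ = 0.164.
Overall risk P(Y=1) = π·p₁ + (1−π)·p₀ = 0.571×0.497 + 0.429×0.164 = 0.35414.
Under exogeneity, PAF = [P(Y=1) − p₀] / P(Y=1).
PAF = (0.35414 − 0.164) / 0.35414 ≈ 0.5369

PAF ≈ 0.537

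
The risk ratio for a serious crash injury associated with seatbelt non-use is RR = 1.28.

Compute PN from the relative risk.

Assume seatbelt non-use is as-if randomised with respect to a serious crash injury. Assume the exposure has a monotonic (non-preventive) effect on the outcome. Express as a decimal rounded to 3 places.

Under exogeneity and monotonicity, PN = (RR − 1) / RR = 1 − 1/RR.
PN = (1.28 − 1) / 1.28 = 0.28 / 1.28 ≈ 0.2188

PN ≈ 0.219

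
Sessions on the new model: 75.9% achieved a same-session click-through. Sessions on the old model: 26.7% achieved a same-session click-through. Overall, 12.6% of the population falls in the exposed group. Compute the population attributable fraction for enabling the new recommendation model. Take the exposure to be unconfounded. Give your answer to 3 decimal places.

PAF ≈ 0.188

p₁ = 0.759, p₀ = 0.267.
Overall risk P(Y=1) = π·p₁ + (1−π)·p₀ = 0.126×0.759 + 0.874×0.267 = 0.32899.
Under exogeneity, PAF = [P(Y=1) − p₀] / P(Y=1).
PAF = (0.32899 − 0.267) / 0.32899 ≈ 0.1884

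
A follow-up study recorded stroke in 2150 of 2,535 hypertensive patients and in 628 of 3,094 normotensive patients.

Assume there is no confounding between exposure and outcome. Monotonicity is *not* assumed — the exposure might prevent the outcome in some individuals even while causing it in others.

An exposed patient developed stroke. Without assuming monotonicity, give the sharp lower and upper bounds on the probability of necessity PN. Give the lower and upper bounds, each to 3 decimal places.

0.761 ≤ PN ≤ 0.940

p₁ = P(outcome | exposed) = 2150/2535 = 0.84813
p₀ = P(outcome | unexposed) = 628/3094 = 0.20297
Under exogeneity alone the bounds on PN are max{0,(p₁−p₀)/p₁} ≤ PN ≤ min{1,(1−p₀)/p₁}.
  lower = (p₁ − p₀)/p₁ = 0.64515 / 0.84813 ≈ 0.7607
  upper = min{1, (1 − p₀)/p₁} = 0.79703 / 0.84813 ≈ 0.9397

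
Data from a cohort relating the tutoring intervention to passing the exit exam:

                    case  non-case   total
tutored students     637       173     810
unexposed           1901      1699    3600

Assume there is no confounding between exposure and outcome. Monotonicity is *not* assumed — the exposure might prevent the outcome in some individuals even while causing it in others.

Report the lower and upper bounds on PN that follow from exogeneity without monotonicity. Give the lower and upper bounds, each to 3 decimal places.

0.329 ≤ PN ≤ 0.600

p₁ = P(outcome | exposed) = 637/810 = 0.78642
p₀ = P(outcome | unexposed) = 1901/3600 = 0.52806
Under exogeneity alone the bounds on PN are max{0,(p₁−p₀)/p₁} ≤ PN ≤ min{1,(1−p₀)/p₁}.
  lower = (p₁ − p₀)/p₁ = 0.25836 / 0.78642 ≈ 0.3285
  upper = min{1, (1 − p₀)/p₁} = 0.47194 / 0.78642 ≈ 0.6001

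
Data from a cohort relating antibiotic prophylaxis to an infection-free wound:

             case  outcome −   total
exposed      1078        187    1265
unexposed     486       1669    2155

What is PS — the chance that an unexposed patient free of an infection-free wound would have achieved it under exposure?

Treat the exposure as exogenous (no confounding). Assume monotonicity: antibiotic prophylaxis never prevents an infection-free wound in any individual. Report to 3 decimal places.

PS ≈ 0.809

p₁ = P(outcome | exposed) = 1078/1265 = 0.85217
p₀ = P(outcome | unexposed) = 486/2155 = 0.22552
Under exogeneity and monotonicity, PS = (p₁ − p₀)/(1 − p₀).
PS = (0.85217 − 0.22552) / 0.77448 ≈ 0.8091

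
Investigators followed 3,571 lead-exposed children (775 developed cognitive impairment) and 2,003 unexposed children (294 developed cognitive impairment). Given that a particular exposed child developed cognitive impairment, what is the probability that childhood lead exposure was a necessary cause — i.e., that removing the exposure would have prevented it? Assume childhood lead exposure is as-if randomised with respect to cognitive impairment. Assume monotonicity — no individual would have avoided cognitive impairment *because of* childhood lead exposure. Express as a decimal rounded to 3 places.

PN ≈ 0.324

p₁ = P(outcome | exposed) = 775/3571 = 0.21703
p₀ = P(outcome | unexposed) = 294/2003 = 0.14678
Under exogeneity and monotonicity, PN = (p₁ − p₀) / p₁.
PN = (0.21703 − 0.14678) / 0.21703 = 0.070246 / 0.21703 ≈ 0.3237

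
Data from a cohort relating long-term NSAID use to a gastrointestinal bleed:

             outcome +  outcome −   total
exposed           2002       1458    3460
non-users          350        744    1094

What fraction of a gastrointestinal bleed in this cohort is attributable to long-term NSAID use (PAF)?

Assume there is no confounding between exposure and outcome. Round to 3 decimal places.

PAF ≈ 0.381

p₁ = P(outcome | exposed) = 2002/3460 = 0.57861
p₀ = P(outcome | unexposed) = 350/1094 = 0.31993
Exposure prevalence π = 3460/4554 = 0.75977; overall risk P(Y=1) = 0.51647.
Under exogeneity, PAF = [P(Y=1) − p₀]/P(Y=1).
PAF = (0.51647 − 0.31993) / 0.51647 ≈ 0.3805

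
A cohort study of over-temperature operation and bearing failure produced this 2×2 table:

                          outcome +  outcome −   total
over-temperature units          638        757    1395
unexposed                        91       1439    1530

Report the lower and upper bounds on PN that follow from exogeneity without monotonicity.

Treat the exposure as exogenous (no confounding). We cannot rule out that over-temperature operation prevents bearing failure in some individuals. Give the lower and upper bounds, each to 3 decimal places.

0.870 ≤ PN ≤ 1.000

p₁ = P(outcome | exposed) = 638/1395 = 0.45735
p₀ = P(outcome | unexposed) = 91/1530 = 0.059477
Under exogeneity alone the bounds on PN are max{0,(p₁−p₀)/p₁} ≤ PN ≤ min{1,(1−p₀)/p₁}.
  lower = (p₁ − p₀)/p₁ = 0.39787 / 0.45735 ≈ 0.8700
  upper = min{1, (1 − p₀)/p₁} = 0.94052 / 0.45735 ≈ 2.0565 → capped at 1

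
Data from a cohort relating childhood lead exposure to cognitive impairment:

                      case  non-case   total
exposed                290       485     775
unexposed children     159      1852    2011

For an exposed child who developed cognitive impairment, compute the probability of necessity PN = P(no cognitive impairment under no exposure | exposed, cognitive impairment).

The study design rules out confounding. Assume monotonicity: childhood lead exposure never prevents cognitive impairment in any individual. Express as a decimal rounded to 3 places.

PN ≈ 0.789

p₁ = P(outcome | exposed) = 290/775 = 0.37419
p₀ = P(outcome | unexposed) = 159/2011 = 0.079065
Under exogeneity and monotonicity, PN = (p₁ − p₀) / p₁.
PN = (0.37419 − 0.079065) / 0.37419 = 0.29513 / 0.37419 ≈ 0.7887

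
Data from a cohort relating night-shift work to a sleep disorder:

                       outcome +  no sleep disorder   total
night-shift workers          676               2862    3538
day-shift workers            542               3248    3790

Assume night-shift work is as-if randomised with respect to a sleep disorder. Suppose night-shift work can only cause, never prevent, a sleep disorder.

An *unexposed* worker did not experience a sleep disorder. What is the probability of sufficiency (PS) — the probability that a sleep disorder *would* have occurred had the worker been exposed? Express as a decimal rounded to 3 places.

PS ≈ 0.056

p₁ = P(outcome | exposed) = 676/3538 = 0.19107
p₀ = P(outcome | unexposed) = 542/3790 = 0.14301
Under exogeneity and monotonicity, PS = (p₁ − p₀)/(1 − p₀).
PS = (0.19107 − 0.14301) / 0.85699 ≈ 0.0561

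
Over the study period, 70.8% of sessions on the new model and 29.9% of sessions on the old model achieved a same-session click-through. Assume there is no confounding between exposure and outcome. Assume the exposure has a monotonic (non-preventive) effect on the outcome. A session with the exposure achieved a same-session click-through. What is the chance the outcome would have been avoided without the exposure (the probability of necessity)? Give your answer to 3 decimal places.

PN ≈ 0.578

p₁ = 0.708, p₀ = 0.299.
Under exogeneity and monotonicity, PN = (p₁ − p₀) / p₁.
PN = (0.708 − 0.299) / 0.708 = 0.409 / 0.708 ≈ 0.5777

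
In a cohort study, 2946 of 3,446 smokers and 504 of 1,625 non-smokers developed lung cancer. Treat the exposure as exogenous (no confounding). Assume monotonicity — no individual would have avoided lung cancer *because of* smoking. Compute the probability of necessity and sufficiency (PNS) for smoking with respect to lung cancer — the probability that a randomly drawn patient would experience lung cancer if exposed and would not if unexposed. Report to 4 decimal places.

p₁ = P(outcome | exposed) = 2946/3446 = 0.8549
p₀ = P(outcome | unexposed) = 504/1625 = 0.31015
Under exogeneity and monotonicity, PNS = p₁ − p₀.
PNS = 0.8549 − 0.31015 = 0.54475

PNS ≈ 0.5448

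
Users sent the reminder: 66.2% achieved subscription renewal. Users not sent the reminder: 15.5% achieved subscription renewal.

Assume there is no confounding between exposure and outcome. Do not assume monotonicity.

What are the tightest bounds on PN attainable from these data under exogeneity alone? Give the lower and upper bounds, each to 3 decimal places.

p₁ = 0.662, p₀ = 0.155.
Under exogeneity alone the bounds on PN are max{0,(p₁−p₀)/p₁} ≤ PN ≤ min{1,(1−p₀)/p₁}.
  lower = (p₁ − p₀)/p₁ = 0.507 / 0.662 ≈ 0.7659
  upper = min{1, (1 − p₀)/p₁} = 0.845 / 0.662 ≈ 1.2764 → capped at 1

0.766 ≤ PN ≤ 1.000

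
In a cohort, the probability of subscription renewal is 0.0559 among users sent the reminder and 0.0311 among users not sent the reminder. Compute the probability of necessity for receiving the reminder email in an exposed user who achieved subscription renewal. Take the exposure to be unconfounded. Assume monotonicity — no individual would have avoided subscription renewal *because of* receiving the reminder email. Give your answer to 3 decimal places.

PN ≈ 0.444

Let p₁ = 0.0559, p₀ = 0.0311.
Under exogeneity and monotonicity, PN = (p₁ − p₀) / p₁.
PN = (0.0559 − 0.0311) / 0.0559 = 0.0248 / 0.0559 ≈ 0.4436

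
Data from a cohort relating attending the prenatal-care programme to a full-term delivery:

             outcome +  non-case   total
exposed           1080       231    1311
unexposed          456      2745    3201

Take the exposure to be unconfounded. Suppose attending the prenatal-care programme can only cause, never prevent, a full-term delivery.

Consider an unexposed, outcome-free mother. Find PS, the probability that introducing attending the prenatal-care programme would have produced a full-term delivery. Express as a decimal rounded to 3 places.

p₁ = P(outcome | exposed) = 1080/1311 = 0.8238
p₀ = P(outcome | unexposed) = 456/3201 = 0.14246
Under exogeneity and monotonicity, PS = (p₁ − p₀)/(1 − p₀).
PS = (0.8238 − 0.14246) / 0.85754 ≈ 0.7945

PS ≈ 0.795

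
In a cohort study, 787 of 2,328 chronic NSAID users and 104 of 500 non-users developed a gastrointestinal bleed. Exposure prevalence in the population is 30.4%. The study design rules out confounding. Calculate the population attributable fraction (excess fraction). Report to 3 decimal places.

PAF ≈ 0.160

p₁ = P(outcome | exposed) = 787/2328 = 0.33806
p₀ = P(outcome | unexposed) = 104/500 = 0.208
Overall risk P(Y=1) = π·p₁ + (1−π)·p₀ = 0.304×0.33806 + 0.696×0.208 = 0.24754.
Under exogeneity, PAF = [P(Y=1) − p₀] / P(Y=1).
PAF = (0.24754 − 0.208) / 0.24754 ≈ 0.1597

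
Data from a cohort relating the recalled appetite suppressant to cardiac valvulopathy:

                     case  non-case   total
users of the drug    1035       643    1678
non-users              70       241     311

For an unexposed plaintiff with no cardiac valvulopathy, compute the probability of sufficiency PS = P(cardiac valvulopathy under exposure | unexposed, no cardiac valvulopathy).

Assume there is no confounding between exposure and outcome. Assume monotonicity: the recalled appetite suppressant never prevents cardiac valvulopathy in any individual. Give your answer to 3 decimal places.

PS ≈ 0.506

p₁ = P(outcome | exposed) = 1035/1678 = 0.61681
p₀ = P(outcome | unexposed) = 70/311 = 0.22508
Under exogeneity and monotonicity, PS = (p₁ − p₀) / (1 − p₀).
PS = (0.61681 − 0.22508) / (1 − 0.22508) = 0.39173 / 0.77492 ≈ 0.5055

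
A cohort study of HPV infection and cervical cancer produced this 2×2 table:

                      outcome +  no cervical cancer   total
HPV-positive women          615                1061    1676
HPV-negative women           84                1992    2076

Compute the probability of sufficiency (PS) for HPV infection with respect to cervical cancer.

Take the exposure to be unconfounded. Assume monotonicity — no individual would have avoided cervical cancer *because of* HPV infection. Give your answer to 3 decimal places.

p₁ = P(outcome | exposed) = 615/1676 = 0.36695
p₀ = P(outcome | unexposed) = 84/2076 = 0.040462
Under exogeneity and monotonicity, PS = (p₁ − p₀)/(1 − p₀).
PS = (0.36695 − 0.040462) / 0.95954 ≈ 0.3403

PS ≈ 0.340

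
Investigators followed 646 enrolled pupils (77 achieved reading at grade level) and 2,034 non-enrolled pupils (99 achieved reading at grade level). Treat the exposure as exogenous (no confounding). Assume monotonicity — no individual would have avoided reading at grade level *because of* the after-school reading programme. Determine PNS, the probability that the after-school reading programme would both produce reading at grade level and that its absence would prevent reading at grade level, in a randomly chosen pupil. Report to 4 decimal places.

PNS ≈ 0.0705

p₁ = P(outcome | exposed) = 77/646 = 0.1192
p₀ = P(outcome | unexposed) = 99/2034 = 0.048673
Under exogeneity and monotonicity, PNS = p₁ − p₀.
PNS = 0.1192 − 0.048673 = 0.070522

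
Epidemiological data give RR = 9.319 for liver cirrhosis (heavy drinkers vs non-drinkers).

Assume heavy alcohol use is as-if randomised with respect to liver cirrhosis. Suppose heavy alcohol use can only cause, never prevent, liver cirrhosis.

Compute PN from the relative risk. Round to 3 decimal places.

Under exogeneity and monotonicity, PN = (RR − 1) / RR = 1 − 1/RR.
PN = (9.319 − 1) / 9.319 = 8.319 / 9.319 ≈ 0.8927

PN ≈ 0.893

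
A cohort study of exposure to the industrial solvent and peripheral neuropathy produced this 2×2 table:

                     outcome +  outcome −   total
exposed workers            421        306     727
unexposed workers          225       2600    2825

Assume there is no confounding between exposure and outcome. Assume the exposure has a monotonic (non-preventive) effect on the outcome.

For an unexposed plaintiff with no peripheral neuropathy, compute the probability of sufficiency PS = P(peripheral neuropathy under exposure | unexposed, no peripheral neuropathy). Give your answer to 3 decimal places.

PS ≈ 0.543

p₁ = P(outcome | exposed) = 421/727 = 0.57909
p₀ = P(outcome | unexposed) = 225/2825 = 0.079646
Under exogeneity and monotonicity, PS = (p₁ − p₀) / (1 − p₀).
PS = (0.57909 − 0.079646) / (1 − 0.079646) = 0.49945 / 0.92035 ≈ 0.5427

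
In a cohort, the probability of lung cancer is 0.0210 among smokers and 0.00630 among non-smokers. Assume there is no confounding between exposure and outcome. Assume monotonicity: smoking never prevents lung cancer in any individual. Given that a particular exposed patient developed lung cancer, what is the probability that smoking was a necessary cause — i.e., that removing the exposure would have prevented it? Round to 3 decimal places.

Let p₁ = 0.021, p₀ = 0.0063.
Under exogeneity and monotonicity, PN = (p₁ − p₀) / p₁.
PN = (0.021 − 0.0063) / 0.021 = 0.0147 / 0.021 ≈ 0.7000

PN ≈ 0.700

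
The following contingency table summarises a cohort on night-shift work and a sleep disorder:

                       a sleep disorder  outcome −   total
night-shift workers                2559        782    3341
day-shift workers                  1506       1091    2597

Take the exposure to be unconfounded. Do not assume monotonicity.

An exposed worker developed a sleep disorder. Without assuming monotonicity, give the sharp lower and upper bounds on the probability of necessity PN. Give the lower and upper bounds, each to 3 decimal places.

0.243 ≤ PN ≤ 0.548

p₁ = P(outcome | exposed) = 2559/3341 = 0.76594
p₀ = P(outcome | unexposed) = 1506/2597 = 0.5799
Under exogeneity alone the bounds on PN are max{0,(p₁−p₀)/p₁} ≤ PN ≤ min{1,(1−p₀)/p₁}.
  lower = (p₁ − p₀)/p₁ = 0.18604 / 0.76594 ≈ 0.2429
  upper = min{1, (1 − p₀)/p₁} = 0.4201 / 0.76594 ≈ 0.5485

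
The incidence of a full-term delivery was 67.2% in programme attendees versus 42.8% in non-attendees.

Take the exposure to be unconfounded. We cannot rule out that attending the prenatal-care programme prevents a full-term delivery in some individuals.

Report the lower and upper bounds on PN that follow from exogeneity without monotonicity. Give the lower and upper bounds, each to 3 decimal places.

p₁ = 0.672, p₀ = 0.428.
Under exogeneity alone the bounds on PN are max{0,(p₁−p₀)/p₁} ≤ PN ≤ min{1,(1−p₀)/p₁}.
  lower = (p₁ − p₀)/p₁ = 0.244 / 0.672 ≈ 0.3631
  upper = min{1, (1 − p₀)/p₁} = 0.572 / 0.672 ≈ 0.8512

0.363 ≤ PN ≤ 0.851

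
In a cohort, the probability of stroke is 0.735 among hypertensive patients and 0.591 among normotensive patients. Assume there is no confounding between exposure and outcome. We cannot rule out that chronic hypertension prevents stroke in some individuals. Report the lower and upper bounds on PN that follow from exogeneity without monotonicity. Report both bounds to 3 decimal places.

0.196 ≤ PN ≤ 0.556

Let p₁ = 0.735, p₀ = 0.591.
Under exogeneity alone the bounds on PN are max{0,(p₁−p₀)/p₁} ≤ PN ≤ min{1,(1−p₀)/p₁}.
  lower = (p₁ − p₀)/p₁ = 0.144 / 0.735 ≈ 0.1959
  upper = min{1, (1 − p₀)/p₁} = 0.409 / 0.735 ≈ 0.5565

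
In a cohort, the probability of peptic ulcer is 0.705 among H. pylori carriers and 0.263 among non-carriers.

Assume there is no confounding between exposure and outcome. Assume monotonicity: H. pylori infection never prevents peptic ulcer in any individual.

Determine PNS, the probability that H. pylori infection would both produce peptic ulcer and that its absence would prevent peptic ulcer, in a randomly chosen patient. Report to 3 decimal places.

Let p₁ = 0.705, p₀ = 0.263.
Under exogeneity and monotonicity, PNS = p₁ − p₀.
PNS = 0.705 − 0.263 = 0.442

PNS ≈ 0.442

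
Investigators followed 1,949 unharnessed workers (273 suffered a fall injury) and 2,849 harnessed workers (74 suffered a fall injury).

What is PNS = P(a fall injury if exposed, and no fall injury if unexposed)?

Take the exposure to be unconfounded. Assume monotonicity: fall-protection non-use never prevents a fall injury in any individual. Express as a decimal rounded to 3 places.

p₁ = P(outcome | exposed) = 273/1949 = 0.14007
p₀ = P(outcome | unexposed) = 74/2849 = 0.025974
Under exogeneity and monotonicity, PNS = p₁ − p₀.
PNS = 0.14007 − 0.025974 = 0.1141

PNS ≈ 0.114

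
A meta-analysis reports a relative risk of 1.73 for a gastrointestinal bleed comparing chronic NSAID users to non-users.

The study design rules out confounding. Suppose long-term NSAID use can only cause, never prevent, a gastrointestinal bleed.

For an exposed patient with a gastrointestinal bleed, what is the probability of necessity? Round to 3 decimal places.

Under exogeneity and monotonicity, PN = (RR − 1) / RR = 1 − 1/RR.
PN = (1.73 − 1) / 1.73 = 0.73 / 1.73 ≈ 0.4220

PN ≈ 0.422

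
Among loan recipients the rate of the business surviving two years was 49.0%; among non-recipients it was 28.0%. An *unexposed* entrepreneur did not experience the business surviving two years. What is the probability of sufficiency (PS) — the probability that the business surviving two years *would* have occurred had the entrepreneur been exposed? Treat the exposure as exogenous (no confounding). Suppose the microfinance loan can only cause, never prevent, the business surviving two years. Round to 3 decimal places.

PS ≈ 0.292

p₁ = 0.49, p₀ = 0.28.
Under exogeneity and monotonicity, PS = (p₁ − p₀) / (1 − p₀).
PS = (0.49 − 0.28) / (1 − 0.28) = 0.21 / 0.72 ≈ 0.2917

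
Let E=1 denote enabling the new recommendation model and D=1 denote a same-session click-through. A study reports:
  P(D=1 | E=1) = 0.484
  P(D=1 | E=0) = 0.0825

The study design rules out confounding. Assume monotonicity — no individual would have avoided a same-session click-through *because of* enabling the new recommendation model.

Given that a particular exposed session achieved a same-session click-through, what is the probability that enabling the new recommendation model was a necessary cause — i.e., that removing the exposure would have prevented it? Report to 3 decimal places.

Let p₁ = 0.484, p₀ = 0.0825.
Under exogeneity and monotonicity, PN = (p₁ − p₀) / p₁.
PN = (0.484 − 0.0825) / 0.484 = 0.4015 / 0.484 ≈ 0.8295

PN ≈ 0.830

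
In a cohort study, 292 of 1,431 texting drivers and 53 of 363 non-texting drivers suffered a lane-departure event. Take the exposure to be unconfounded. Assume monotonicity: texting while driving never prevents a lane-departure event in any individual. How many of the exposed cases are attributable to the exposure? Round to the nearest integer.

about 83 cases

p₁ = P(outcome | exposed) = 292/1431 = 0.20405
p₀ = P(outcome | unexposed) = 53/363 = 0.14601
PN = (p₁ − p₀)/p₁ = (0.20405 − 0.14601) / 0.20405 ≈ 0.28447.
Attributable cases ≈ PN × (exposed cases) = 0.28447 × 292 ≈ 83.07.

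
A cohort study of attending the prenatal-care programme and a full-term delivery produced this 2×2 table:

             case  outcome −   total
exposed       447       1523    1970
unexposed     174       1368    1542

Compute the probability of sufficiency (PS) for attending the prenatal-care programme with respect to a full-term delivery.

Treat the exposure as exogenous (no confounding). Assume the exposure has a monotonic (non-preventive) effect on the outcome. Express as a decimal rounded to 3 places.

p₁ = P(outcome | exposed) = 447/1970 = 0.2269
p₀ = P(outcome | unexposed) = 174/1542 = 0.11284
Under exogeneity and monotonicity, PS = (p₁ − p₀)/(1 − p₀).
PS = (0.2269 − 0.11284) / 0.88716 ≈ 0.1286

PS ≈ 0.129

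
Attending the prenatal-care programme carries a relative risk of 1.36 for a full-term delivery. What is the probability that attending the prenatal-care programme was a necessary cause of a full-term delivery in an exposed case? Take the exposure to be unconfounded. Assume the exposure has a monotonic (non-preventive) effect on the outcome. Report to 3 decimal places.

Under exogeneity and monotonicity, PN = (RR − 1) / RR = 1 − 1/RR.
PN = (1.36 − 1) / 1.36 = 0.36 / 1.36 ≈ 0.2647

PN ≈ 0.265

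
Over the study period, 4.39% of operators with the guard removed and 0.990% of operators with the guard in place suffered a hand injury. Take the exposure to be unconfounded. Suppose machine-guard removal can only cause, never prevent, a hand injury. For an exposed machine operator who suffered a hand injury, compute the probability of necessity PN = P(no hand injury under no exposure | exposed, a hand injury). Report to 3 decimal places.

PN ≈ 0.774

p₁ = 0.0439, p₀ = 0.0099.
Under exogeneity and monotonicity, PN = (p₁ − p₀) / p₁.
PN = (0.0439 − 0.0099) / 0.0439 = 0.034 / 0.0439 ≈ 0.7745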